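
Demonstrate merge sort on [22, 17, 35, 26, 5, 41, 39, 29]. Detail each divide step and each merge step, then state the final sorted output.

Merge sort trace:

Split: [22, 17, 35, 26, 5, 41, 39, 29] -> [22, 17, 35, 26] and [5, 41, 39, 29]
  Split: [22, 17, 35, 26] -> [22, 17] and [35, 26]
    Split: [22, 17] -> [22] and [17]
    Merge: [22] + [17] -> [17, 22]
    Split: [35, 26] -> [35] and [26]
    Merge: [35] + [26] -> [26, 35]
  Merge: [17, 22] + [26, 35] -> [17, 22, 26, 35]
  Split: [5, 41, 39, 29] -> [5, 41] and [39, 29]
    Split: [5, 41] -> [5] and [41]
    Merge: [5] + [41] -> [5, 41]
    Split: [39, 29] -> [39] and [29]
    Merge: [39] + [29] -> [29, 39]
  Merge: [5, 41] + [29, 39] -> [5, 29, 39, 41]
Merge: [17, 22, 26, 35] + [5, 29, 39, 41] -> [5, 17, 22, 26, 29, 35, 39, 41]

Final sorted array: [5, 17, 22, 26, 29, 35, 39, 41]

The merge sort proceeds by recursively splitting the array and merging sorted halves.
After all merges, the sorted array is [5, 17, 22, 26, 29, 35, 39, 41].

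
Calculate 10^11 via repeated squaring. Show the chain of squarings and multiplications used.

Computing 10^11 by squaring (build up from 10^1; each line after the first costs one multiplication):

10^1 = 10
10^2 = (10^1)^2 = 10^2 = 100
10^4 = (10^2)^2 = 100^2 = 10000
10^5 = 10 * 10^4 = 10 * 10000 = 100000
10^10 = (10^5)^2 = 100000^2 = 10000000000
10^11 = 10 * 10^10 = 10 * 10000000000 = 100000000000

Result: 100000000000
Multiplications needed: 5 (5 lines after 10^1)

10^11 = 100000000000. Using exponentiation by squaring, this requires 5 multiplications. The key idea: if the exponent is even, square the half-power; if odd, multiply by the base once.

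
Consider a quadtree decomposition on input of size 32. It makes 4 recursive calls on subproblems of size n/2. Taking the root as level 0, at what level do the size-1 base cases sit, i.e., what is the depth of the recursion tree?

For divide and conquer with division factor 2:

Problem sizes at each level:
Level 0: 32
Level 1: 16
Level 2: 8
Level 3: 4
Level 4: 2
Level 5: 1

The root is level 0 and the size-1 base case is level 5 (the tree spans levels 0 through 5, i.e. 6 levels counting the root), so the depth is the number of divisions: log_2(32) = 5

The recursion tree depth is log_2(32) = 5. At each level, the problem size is divided by 2, so it takes 5 divisions to reduce to a base case of size 1. The algorithm makes 4 recursive calls at each level.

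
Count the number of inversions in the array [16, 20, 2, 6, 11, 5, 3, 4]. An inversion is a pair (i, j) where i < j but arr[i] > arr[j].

Finding inversions in [16, 20, 2, 6, 11, 5, 3, 4]:

(0, 2): arr[0]=16 > arr[2]=2
(0, 3): arr[0]=16 > arr[3]=6
(0, 4): arr[0]=16 > arr[4]=11
(0, 5): arr[0]=16 > arr[5]=5
(0, 6): arr[0]=16 > arr[6]=3
(0, 7): arr[0]=16 > arr[7]=4
(1, 2): arr[1]=20 > arr[2]=2
(1, 3): arr[1]=20 > arr[3]=6
(1, 4): arr[1]=20 > arr[4]=11
(1, 5): arr[1]=20 > arr[5]=5
(1, 6): arr[1]=20 > arr[6]=3
(1, 7): arr[1]=20 > arr[7]=4
(3, 5): arr[3]=6 > arr[5]=5
(3, 6): arr[3]=6 > arr[6]=3
(3, 7): arr[3]=6 > arr[7]=4
(4, 5): arr[4]=11 > arr[5]=5
(4, 6): arr[4]=11 > arr[6]=3
(4, 7): arr[4]=11 > arr[7]=4
(5, 6): arr[5]=5 > arr[6]=3
(5, 7): arr[5]=5 > arr[7]=4

Total inversions: 20

The array has 20 inversion(s): (0,2), (0,3), (0,4), (0,5), (0,6), (0,7), (1,2), (1,3), (1,4), (1,5), (1,6), (1,7), (3,5), (3,6), (3,7), (4,5), (4,6), (4,7), (5,6), (5,7). Each pair (i,j) satisfies i < j and arr[i] > arr[j].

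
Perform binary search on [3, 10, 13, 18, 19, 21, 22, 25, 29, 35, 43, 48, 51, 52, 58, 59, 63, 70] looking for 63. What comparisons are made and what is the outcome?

Binary search for 63 in [3, 10, 13, 18, 19, 21, 22, 25, 29, 35, 43, 48, 51, 52, 58, 59, 63, 70]:

lo=0, hi=17, mid=8, arr[mid]=29 -> 29 < 63, search right half
lo=9, hi=17, mid=13, arr[mid]=52 -> 52 < 63, search right half
lo=14, hi=17, mid=15, arr[mid]=59 -> 59 < 63, search right half
lo=16, hi=17, mid=16, arr[mid]=63 -> Found target at index 16!

Binary search finds 63 at index 16 after 4 comparisons. The search repeatedly halves the search space by comparing with the middle element.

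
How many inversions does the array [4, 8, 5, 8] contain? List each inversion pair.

Finding inversions in [4, 8, 5, 8]:

(1, 2): arr[1]=8 > arr[2]=5

Total inversions: 1

The array has 1 inversion(s): (1,2). Each pair (i,j) satisfies i < j and arr[i] > arr[j].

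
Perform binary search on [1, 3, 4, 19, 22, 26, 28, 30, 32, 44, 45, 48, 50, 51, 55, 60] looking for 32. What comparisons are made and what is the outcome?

Binary search for 32 in [1, 3, 4, 19, 22, 26, 28, 30, 32, 44, 45, 48, 50, 51, 55, 60]:

lo=0, hi=15, mid=7, arr[mid]=30 -> 30 < 32, search right half
lo=8, hi=15, mid=11, arr[mid]=48 -> 48 > 32, search left half
lo=8, hi=10, mid=9, arr[mid]=44 -> 44 > 32, search left half
lo=8, hi=8, mid=8, arr[mid]=32 -> Found target at index 8!

Binary search finds 32 at index 8 after 4 comparisons. The search repeatedly halves the search space by comparing with the middle element.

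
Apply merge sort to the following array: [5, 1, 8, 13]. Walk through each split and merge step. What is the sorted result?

Merge sort trace:

Split: [5, 1, 8, 13] -> [5, 1] and [8, 13]
  Split: [5, 1] -> [5] and [1]
  Merge: [5] + [1] -> [1, 5]
  Split: [8, 13] -> [8] and [13]
  Merge: [8] + [13] -> [8, 13]
Merge: [1, 5] + [8, 13] -> [1, 5, 8, 13]

Final sorted array: [1, 5, 8, 13]

The merge sort proceeds by recursively splitting the array and merging sorted halves.
After all merges, the sorted array is [1, 5, 8, 13].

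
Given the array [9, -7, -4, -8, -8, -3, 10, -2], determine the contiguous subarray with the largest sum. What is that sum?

Using Kadane's algorithm on [9, -7, -4, -8, -8, -3, 10, -2]:

Scanning through the array:
Position 1 (value -7): max_ending_here = 2, max_so_far = 9
Position 2 (value -4): max_ending_here = -2, max_so_far = 9
Position 3 (value -8): max_ending_here = -8, max_so_far = 9
Position 4 (value -8): max_ending_here = -8, max_so_far = 9
Position 5 (value -3): max_ending_here = -3, max_so_far = 9
Position 6 (value 10): max_ending_here = 10, max_so_far = 10
Position 7 (value -2): max_ending_here = 8, max_so_far = 10

Maximum subarray: [10]
Maximum sum: 10

The maximum subarray is [10] with sum 10. This subarray runs from index 6 to index 6.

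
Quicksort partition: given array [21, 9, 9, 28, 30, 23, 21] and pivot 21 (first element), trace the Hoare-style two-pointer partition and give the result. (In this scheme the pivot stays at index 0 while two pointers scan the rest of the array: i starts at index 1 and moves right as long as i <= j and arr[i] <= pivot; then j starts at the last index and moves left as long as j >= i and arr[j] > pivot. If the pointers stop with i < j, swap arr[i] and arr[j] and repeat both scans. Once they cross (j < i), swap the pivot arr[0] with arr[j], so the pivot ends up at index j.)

Hoare-style two-pointer partition with pivot = 21:

Initial array: [21, 9, 9, 28, 30, 23, 21]

Pointers start at i = 1, j = 6.
i stops at index 3 (arr[3]=28 > 21), j stops at index 6 (arr[6]=21 <= 21): swap arr[3] and arr[6], array becomes [21, 9, 9, 21, 30, 23, 28]
i ends at 4, j ends at 3: the pointers have crossed (j < i), so scanning stops.

Swap pivot arr[0] with arr[3] to place pivot at position 3: [21, 9, 9, 21, 30, 23, 28]
Pivot position: 3

After partitioning with pivot 21, the array becomes [21, 9, 9, 21, 30, 23, 28]. The pivot is placed at index 3. All elements to the left of the pivot are <= 21, and all elements to the right are > 21.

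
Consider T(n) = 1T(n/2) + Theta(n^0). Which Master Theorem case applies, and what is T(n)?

Master Theorem for T(n) = 1T(n/2) + O(n^0):

a = 1, b = 2, c = 0
log_b(a) = log_2(1) = 0.0000

Case 2: c = 0 = log_2(1) = 0.0000
T(n) = O(n^0 log n) = O(log n)

For T(n) = 1T(n/2) + O(n^0): log_2(1) = 0.0000. This is Case 2 of the Master Theorem (c = log_b(a), equal work at all levels), giving O(log n).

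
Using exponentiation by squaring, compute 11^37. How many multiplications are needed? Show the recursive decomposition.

Computing 11^37 by squaring (build up from 11^1; each line after the first costs one multiplication):

11^1 = 11
11^2 = (11^1)^2 = 11^2 = 121
11^4 = (11^2)^2 = 121^2 = 14641
11^8 = (11^4)^2 = 14641^2 = 214358881
11^9 = 11 * 11^8 = 11 * 214358881 = 2357947691
11^18 = (11^9)^2 = 2357947691^2 = 5559917313492231481
11^36 = (11^18)^2 = 5559917313492231481^2 = 30912680532870672635673352936887453361
11^37 = 11 * 11^36 = 11 * 30912680532870672635673352936887453361 = 340039485861577398992406882305761986971

Result: 340039485861577398992406882305761986971
Multiplications needed: 7 (7 lines after 11^1)

11^37 = 340039485861577398992406882305761986971. Using exponentiation by squaring, this requires 7 multiplications. The key idea: if the exponent is even, square the half-power; if odd, multiply by the base once.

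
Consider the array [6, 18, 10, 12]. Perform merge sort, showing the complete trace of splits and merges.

Merge sort trace:

Split: [6, 18, 10, 12] -> [6, 18] and [10, 12]
  Split: [6, 18] -> [6] and [18]
  Merge: [6] + [18] -> [6, 18]
  Split: [10, 12] -> [10] and [12]
  Merge: [10] + [12] -> [10, 12]
Merge: [6, 18] + [10, 12] -> [6, 10, 12, 18]

Final sorted array: [6, 10, 12, 18]

The merge sort proceeds by recursively splitting the array and merging sorted halves.
After all merges, the sorted array is [6, 10, 12, 18].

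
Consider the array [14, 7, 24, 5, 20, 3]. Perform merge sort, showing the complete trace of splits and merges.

Merge sort trace:

Split: [14, 7, 24, 5, 20, 3] -> [14, 7, 24] and [5, 20, 3]
  Split: [14, 7, 24] -> [14] and [7, 24]
    Split: [7, 24] -> [7] and [24]
    Merge: [7] + [24] -> [7, 24]
  Merge: [14] + [7, 24] -> [7, 14, 24]
  Split: [5, 20, 3] -> [5] and [20, 3]
    Split: [20, 3] -> [20] and [3]
    Merge: [20] + [3] -> [3, 20]
  Merge: [5] + [3, 20] -> [3, 5, 20]
Merge: [7, 14, 24] + [3, 5, 20] -> [3, 5, 7, 14, 20, 24]

Final sorted array: [3, 5, 7, 14, 20, 24]

The merge sort proceeds by recursively splitting the array and merging sorted halves.
After all merges, the sorted array is [3, 5, 7, 14, 20, 24].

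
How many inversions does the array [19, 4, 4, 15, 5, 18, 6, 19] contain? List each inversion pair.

Finding inversions in [19, 4, 4, 15, 5, 18, 6, 19]:

(0, 1): arr[0]=19 > arr[1]=4
(0, 2): arr[0]=19 > arr[2]=4
(0, 3): arr[0]=19 > arr[3]=15
(0, 4): arr[0]=19 > arr[4]=5
(0, 5): arr[0]=19 > arr[5]=18
(0, 6): arr[0]=19 > arr[6]=6
(3, 4): arr[3]=15 > arr[4]=5
(3, 6): arr[3]=15 > arr[6]=6
(5, 6): arr[5]=18 > arr[6]=6

Total inversions: 9

The array has 9 inversion(s): (0,1), (0,2), (0,3), (0,4), (0,5), (0,6), (3,4), (3,6), (5,6). Each pair (i,j) satisfies i < j and arr[i] > arr[j].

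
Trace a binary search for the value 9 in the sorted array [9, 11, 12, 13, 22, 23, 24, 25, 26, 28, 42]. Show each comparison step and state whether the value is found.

Binary search for 9 in [9, 11, 12, 13, 22, 23, 24, 25, 26, 28, 42]:

lo=0, hi=10, mid=5, arr[mid]=23 -> 23 > 9, search left half
lo=0, hi=4, mid=2, arr[mid]=12 -> 12 > 9, search left half
lo=0, hi=1, mid=0, arr[mid]=9 -> Found target at index 0!

Binary search finds 9 at index 0 after 3 comparisons. The search repeatedly halves the search space by comparing with the middle element.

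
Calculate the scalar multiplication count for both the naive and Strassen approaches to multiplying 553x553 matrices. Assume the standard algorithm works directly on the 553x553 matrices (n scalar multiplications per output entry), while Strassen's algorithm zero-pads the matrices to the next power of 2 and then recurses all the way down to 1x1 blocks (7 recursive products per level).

Matrix multiplication for 553x553 matrices:

Strassen's algorithm requires power-of-2 dimensions. Pad 553x553 to 1024x1024 (next power of 2).

Standard algorithm: 553^3 = 169112377 multiplications
Strassen's algorithm: 7^(log2(1024)) = 7^10 = 282475249 multiplications
Difference: 169112377 - 282475249 = -113362872 (Strassen uses MORE here due to padding overhead — for small or just-over-power-of-2 n, padding can outweigh the per-level savings)

Standard: 169112377 multiplications (553^3). Strassen: 282475249 multiplications (7^10, after padding to 1024x1024). Strassen reduces 8 recursive multiplications to 7 at each level.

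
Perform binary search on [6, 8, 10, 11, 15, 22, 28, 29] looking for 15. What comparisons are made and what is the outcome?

Binary search for 15 in [6, 8, 10, 11, 15, 22, 28, 29]:

lo=0, hi=7, mid=3, arr[mid]=11 -> 11 < 15, search right half
lo=4, hi=7, mid=5, arr[mid]=22 -> 22 > 15, search left half
lo=4, hi=4, mid=4, arr[mid]=15 -> Found target at index 4!

Binary search finds 15 at index 4 after 3 comparisons. The search repeatedly halves the search space by comparing with the middle element.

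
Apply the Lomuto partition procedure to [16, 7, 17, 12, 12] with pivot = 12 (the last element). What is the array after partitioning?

Lomuto partition with pivot = 12:

Initial array: [16, 7, 17, 12, 12]

arr[0]=16 > 12: no swap
arr[1]=7 <= 12: swap with position 0, array becomes [7, 16, 17, 12, 12]
arr[2]=17 > 12: no swap
arr[3]=12 <= 12: swap with position 1, array becomes [7, 12, 17, 16, 12]

Place pivot at position 2: [7, 12, 12, 16, 17]
Pivot position: 2

After partitioning with pivot 12, the array becomes [7, 12, 12, 16, 17]. The pivot is placed at index 2. All elements to the left of the pivot are <= 12, and all elements to the right are > 12.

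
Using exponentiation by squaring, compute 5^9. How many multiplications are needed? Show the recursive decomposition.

Computing 5^9 by squaring (build up from 5^1; each line after the first costs one multiplication):

5^1 = 5
5^2 = (5^1)^2 = 5^2 = 25
5^4 = (5^2)^2 = 25^2 = 625
5^8 = (5^4)^2 = 625^2 = 390625
5^9 = 5 * 5^8 = 5 * 390625 = 1953125

Result: 1953125
Multiplications needed: 4 (4 lines after 5^1)

5^9 = 1953125. Using exponentiation by squaring, this requires 4 multiplications. The key idea: if the exponent is even, square the half-power; if odd, multiply by the base once.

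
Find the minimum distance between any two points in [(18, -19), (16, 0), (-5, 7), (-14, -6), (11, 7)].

Computing all pairwise distances among 5 points:

d((18, -19), (16, 0)) = 19.105
d((18, -19), (-5, 7)) = 34.7131
d((18, -19), (-14, -6)) = 34.5398
d((18, -19), (11, 7)) = 26.9258
d((16, 0), (-5, 7)) = 22.1359
d((16, 0), (-14, -6)) = 30.5941
d((16, 0), (11, 7)) = 8.6023 <-- minimum
d((-5, 7), (-14, -6)) = 15.8114
d((-5, 7), (11, 7)) = 16.0
d((-14, -6), (11, 7)) = 28.178

Closest pair: (16, 0) and (11, 7) with distance 8.6023

The closest pair is (16, 0) and (11, 7) with Euclidean distance 8.6023. For 5 points, brute-force pairwise comparison is shown above. For large n, the divide-and-conquer algorithm (sort by x, recurse on halves, check the dividing strip) achieves O(n log n).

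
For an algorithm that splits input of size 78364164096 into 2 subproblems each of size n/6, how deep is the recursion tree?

For divide and conquer with division factor 6:

Problem sizes at each level:
Level 0: 78364164096
Level 1: 13060694016
Level 2: 2176782336
Level 3: 362797056
Level 4: 60466176
Level 5: 10077696
Level 6: 1679616
Level 7: 279936
Level 8: 46656
Level 9: 7776
Level 10: 1296
Level 11: 216
Level 12: 36
Level 13: 6
Level 14: 1

The root is level 0 and the size-1 base case is level 14 (the tree spans levels 0 through 14, i.e. 15 levels counting the root), so the depth is the number of divisions: log_6(78364164096) = 14

The recursion tree depth is log_6(78364164096) = 14. At each level, the problem size is divided by 6, so it takes 14 divisions to reduce to a base case of size 1. The algorithm makes 2 recursive calls at each level.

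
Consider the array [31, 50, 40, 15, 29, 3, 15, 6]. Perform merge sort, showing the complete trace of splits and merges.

Merge sort trace:

Split: [31, 50, 40, 15, 29, 3, 15, 6] -> [31, 50, 40, 15] and [29, 3, 15, 6]
  Split: [31, 50, 40, 15] -> [31, 50] and [40, 15]
    Split: [31, 50] -> [31] and [50]
    Merge: [31] + [50] -> [31, 50]
    Split: [40, 15] -> [40] and [15]
    Merge: [40] + [15] -> [15, 40]
  Merge: [31, 50] + [15, 40] -> [15, 31, 40, 50]
  Split: [29, 3, 15, 6] -> [29, 3] and [15, 6]
    Split: [29, 3] -> [29] and [3]
    Merge: [29] + [3] -> [3, 29]
    Split: [15, 6] -> [15] and [6]
    Merge: [15] + [6] -> [6, 15]
  Merge: [3, 29] + [6, 15] -> [3, 6, 15, 29]
Merge: [15, 31, 40, 50] + [3, 6, 15, 29] -> [3, 6, 15, 15, 29, 31, 40, 50]

Final sorted array: [3, 6, 15, 15, 29, 31, 40, 50]

The merge sort proceeds by recursively splitting the array and merging sorted halves.
After all merges, the sorted array is [3, 6, 15, 15, 29, 31, 40, 50].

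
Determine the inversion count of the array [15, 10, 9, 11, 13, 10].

Finding inversions in [15, 10, 9, 11, 13, 10]:

(0, 1): arr[0]=15 > arr[1]=10
(0, 2): arr[0]=15 > arr[2]=9
(0, 3): arr[0]=15 > arr[3]=11
(0, 4): arr[0]=15 > arr[4]=13
(0, 5): arr[0]=15 > arr[5]=10
(1, 2): arr[1]=10 > arr[2]=9
(3, 5): arr[3]=11 > arr[5]=10
(4, 5): arr[4]=13 > arr[5]=10

Total inversions: 8

The array has 8 inversion(s): (0,1), (0,2), (0,3), (0,4), (0,5), (1,2), (3,5), (4,5). Each pair (i,j) satisfies i < j and arr[i] > arr[j].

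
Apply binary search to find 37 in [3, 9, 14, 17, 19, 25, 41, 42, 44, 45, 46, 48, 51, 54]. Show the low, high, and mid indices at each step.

Binary search for 37 in [3, 9, 14, 17, 19, 25, 41, 42, 44, 45, 46, 48, 51, 54]:

lo=0, hi=13, mid=6, arr[mid]=41 -> 41 > 37, search left half
lo=0, hi=5, mid=2, arr[mid]=14 -> 14 < 37, search right half
lo=3, hi=5, mid=4, arr[mid]=19 -> 19 < 37, search right half
lo=5, hi=5, mid=5, arr[mid]=25 -> 25 < 37, search right half
lo=6 > hi=5, target 37 not found

Binary search determines that 37 is not in the array after 4 comparisons. The search space was exhausted without finding the target.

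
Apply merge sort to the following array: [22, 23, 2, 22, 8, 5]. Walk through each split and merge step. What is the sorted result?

Merge sort trace:

Split: [22, 23, 2, 22, 8, 5] -> [22, 23, 2] and [22, 8, 5]
  Split: [22, 23, 2] -> [22] and [23, 2]
    Split: [23, 2] -> [23] and [2]
    Merge: [23] + [2] -> [2, 23]
  Merge: [22] + [2, 23] -> [2, 22, 23]
  Split: [22, 8, 5] -> [22] and [8, 5]
    Split: [8, 5] -> [8] and [5]
    Merge: [8] + [5] -> [5, 8]
  Merge: [22] + [5, 8] -> [5, 8, 22]
Merge: [2, 22, 23] + [5, 8, 22] -> [2, 5, 8, 22, 22, 23]

Final sorted array: [2, 5, 8, 22, 22, 23]

The merge sort proceeds by recursively splitting the array and merging sorted halves.
After all merges, the sorted array is [2, 5, 8, 22, 22, 23].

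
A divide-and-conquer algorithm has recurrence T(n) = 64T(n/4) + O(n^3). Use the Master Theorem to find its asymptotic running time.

Master Theorem for T(n) = 64T(n/4) + O(n^3):

a = 64, b = 4, c = 3
log_b(a) = log_4(64) = 3.0000

Case 2: c = 3 = log_4(64) = 3.0000
T(n) = O(n^3 log n) = O(n^3 log n)

For T(n) = 64T(n/4) + O(n^3): log_4(64) = 3.0000. This is Case 2 of the Master Theorem (c = log_b(a), equal work at all levels), giving O(n^3 log n).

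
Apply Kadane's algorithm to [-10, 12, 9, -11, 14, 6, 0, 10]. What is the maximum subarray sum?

Using Kadane's algorithm on [-10, 12, 9, -11, 14, 6, 0, 10]:

Scanning through the array:
Position 1 (value 12): max_ending_here = 12, max_so_far = 12
Position 2 (value 9): max_ending_here = 21, max_so_far = 21
Position 3 (value -11): max_ending_here = 10, max_so_far = 21
Position 4 (value 14): max_ending_here = 24, max_so_far = 24
Position 5 (value 6): max_ending_here = 30, max_so_far = 30
Position 6 (value 0): max_ending_here = 30, max_so_far = 30
Position 7 (value 10): max_ending_here = 40, max_so_far = 40

Maximum subarray: [12, 9, -11, 14, 6, 0, 10]
Maximum sum: 40

The maximum subarray is [12, 9, -11, 14, 6, 0, 10] with sum 40. This subarray runs from index 1 to index 7.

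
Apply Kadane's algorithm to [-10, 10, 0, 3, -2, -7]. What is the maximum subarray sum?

Using Kadane's algorithm on [-10, 10, 0, 3, -2, -7]:

Scanning through the array:
Position 1 (value 10): max_ending_here = 10, max_so_far = 10
Position 2 (value 0): max_ending_here = 10, max_so_far = 10
Position 3 (value 3): max_ending_here = 13, max_so_far = 13
Position 4 (value -2): max_ending_here = 11, max_so_far = 13
Position 5 (value -7): max_ending_here = 4, max_so_far = 13

Maximum subarray: [10, 0, 3]
Maximum sum: 13

The maximum subarray is [10, 0, 3] with sum 13. This subarray runs from index 1 to index 3.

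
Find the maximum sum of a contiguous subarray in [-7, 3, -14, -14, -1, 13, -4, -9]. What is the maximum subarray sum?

Using Kadane's algorithm on [-7, 3, -14, -14, -1, 13, -4, -9]:

Scanning through the array:
Position 1 (value 3): max_ending_here = 3, max_so_far = 3
Position 2 (value -14): max_ending_here = -11, max_so_far = 3
Position 3 (value -14): max_ending_here = -14, max_so_far = 3
Position 4 (value -1): max_ending_here = -1, max_so_far = 3
Position 5 (value 13): max_ending_here = 13, max_so_far = 13
Position 6 (value -4): max_ending_here = 9, max_so_far = 13
Position 7 (value -9): max_ending_here = 0, max_so_far = 13

Maximum subarray: [13]
Maximum sum: 13

The maximum subarray is [13] with sum 13. This subarray runs from index 5 to index 5.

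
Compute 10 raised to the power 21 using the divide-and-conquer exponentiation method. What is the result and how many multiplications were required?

Computing 10^21 by squaring (build up from 10^1; each line after the first costs one multiplication):

10^1 = 10
10^2 = (10^1)^2 = 10^2 = 100
10^4 = (10^2)^2 = 100^2 = 10000
10^5 = 10 * 10^4 = 10 * 10000 = 100000
10^10 = (10^5)^2 = 100000^2 = 10000000000
10^20 = (10^10)^2 = 10000000000^2 = 100000000000000000000
10^21 = 10 * 10^20 = 10 * 100000000000000000000 = 1000000000000000000000

Result: 1000000000000000000000
Multiplications needed: 6 (6 lines after 10^1)

10^21 = 1000000000000000000000. Using exponentiation by squaring, this requires 6 multiplications. The key idea: if the exponent is even, square the half-power; if odd, multiply by the base once.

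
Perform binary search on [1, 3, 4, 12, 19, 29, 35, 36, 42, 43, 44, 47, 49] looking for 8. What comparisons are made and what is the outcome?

Binary search for 8 in [1, 3, 4, 12, 19, 29, 35, 36, 42, 43, 44, 47, 49]:

lo=0, hi=12, mid=6, arr[mid]=35 -> 35 > 8, search left half
lo=0, hi=5, mid=2, arr[mid]=4 -> 4 < 8, search right half
lo=3, hi=5, mid=4, arr[mid]=19 -> 19 > 8, search left half
lo=3, hi=3, mid=3, arr[mid]=12 -> 12 > 8, search left half
lo=3 > hi=2, target 8 not found

Binary search determines that 8 is not in the array after 4 comparisons. The search space was exhausted without finding the target.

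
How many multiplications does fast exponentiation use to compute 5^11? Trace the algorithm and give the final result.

Computing 5^11 by squaring (build up from 5^1; each line after the first costs one multiplication):

5^1 = 5
5^2 = (5^1)^2 = 5^2 = 25
5^4 = (5^2)^2 = 25^2 = 625
5^5 = 5 * 5^4 = 5 * 625 = 3125
5^10 = (5^5)^2 = 3125^2 = 9765625
5^11 = 5 * 5^10 = 5 * 9765625 = 48828125

Result: 48828125
Multiplications needed: 5 (5 lines after 5^1)

5^11 = 48828125. Using exponentiation by squaring, this requires 5 multiplications. The key idea: if the exponent is even, square the half-power; if odd, multiply by the base once.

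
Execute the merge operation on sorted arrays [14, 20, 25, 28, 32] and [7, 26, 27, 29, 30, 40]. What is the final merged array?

Merging process:

Compare 14 vs 7: take 7 from right. Merged: [7]
Compare 14 vs 26: take 14 from left. Merged: [7, 14]
Compare 20 vs 26: take 20 from left. Merged: [7, 14, 20]
Compare 25 vs 26: take 25 from left. Merged: [7, 14, 20, 25]
Compare 28 vs 26: take 26 from right. Merged: [7, 14, 20, 25, 26]
Compare 28 vs 27: take 27 from right. Merged: [7, 14, 20, 25, 26, 27]
Compare 28 vs 29: take 28 from left. Merged: [7, 14, 20, 25, 26, 27, 28]
Compare 32 vs 29: take 29 from right. Merged: [7, 14, 20, 25, 26, 27, 28, 29]
Compare 32 vs 30: take 30 from right. Merged: [7, 14, 20, 25, 26, 27, 28, 29, 30]
Compare 32 vs 40: take 32 from left. Merged: [7, 14, 20, 25, 26, 27, 28, 29, 30, 32]
Append remaining from right: [40]. Merged: [7, 14, 20, 25, 26, 27, 28, 29, 30, 32, 40]

Final merged array: [7, 14, 20, 25, 26, 27, 28, 29, 30, 32, 40]
Total comparisons: 10

The merged array is [7, 14, 20, 25, 26, 27, 28, 29, 30, 32, 40], requiring 10 comparisons. The merge step runs in O(n) time where n is the total number of elements.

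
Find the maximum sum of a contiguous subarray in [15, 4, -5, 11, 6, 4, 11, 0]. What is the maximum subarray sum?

Using Kadane's algorithm on [15, 4, -5, 11, 6, 4, 11, 0]:

Scanning through the array:
Position 1 (value 4): max_ending_here = 19, max_so_far = 19
Position 2 (value -5): max_ending_here = 14, max_so_far = 19
Position 3 (value 11): max_ending_here = 25, max_so_far = 25
Position 4 (value 6): max_ending_here = 31, max_so_far = 31
Position 5 (value 4): max_ending_here = 35, max_so_far = 35
Position 6 (value 11): max_ending_here = 46, max_so_far = 46
Position 7 (value 0): max_ending_here = 46, max_so_far = 46

Maximum subarray: [15, 4, -5, 11, 6, 4, 11]
Maximum sum: 46

The maximum subarray is [15, 4, -5, 11, 6, 4, 11] with sum 46. This subarray runs from index 0 to index 6.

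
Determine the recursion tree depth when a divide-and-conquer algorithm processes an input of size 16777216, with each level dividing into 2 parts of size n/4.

For divide and conquer with division factor 4:

Problem sizes at each level:
Level 0: 16777216
Level 1: 4194304
Level 2: 1048576
Level 3: 262144
Level 4: 65536
Level 5: 16384
Level 6: 4096
Level 7: 1024
Level 8: 256
Level 9: 64
Level 10: 16
Level 11: 4
Level 12: 1

The root is level 0 and the size-1 base case is level 12 (the tree spans levels 0 through 12, i.e. 13 levels counting the root), so the depth is the number of divisions: log_4(16777216) = 12

The recursion tree depth is log_4(16777216) = 12. At each level, the problem size is divided by 4, so it takes 12 divisions to reduce to a base case of size 1. The algorithm makes 2 recursive calls at each level.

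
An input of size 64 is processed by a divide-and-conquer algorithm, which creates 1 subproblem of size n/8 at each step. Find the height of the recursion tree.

For divide and conquer with division factor 8:

Problem sizes at each level:
Level 0: 64
Level 1: 8
Level 2: 1

The root is level 0 and the size-1 base case is level 2 (the tree spans levels 0 through 2, i.e. 3 levels counting the root), so the depth is the number of divisions: log_8(64) = 2

The recursion tree depth is log_8(64) = 2. At each level, the problem size is divided by 8, so it takes 2 divisions to reduce to a base case of size 1. The algorithm makes 1 recursive call at each level.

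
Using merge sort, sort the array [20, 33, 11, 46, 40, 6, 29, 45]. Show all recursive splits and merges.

Merge sort trace:

Split: [20, 33, 11, 46, 40, 6, 29, 45] -> [20, 33, 11, 46] and [40, 6, 29, 45]
  Split: [20, 33, 11, 46] -> [20, 33] and [11, 46]
    Split: [20, 33] -> [20] and [33]
    Merge: [20] + [33] -> [20, 33]
    Split: [11, 46] -> [11] and [46]
    Merge: [11] + [46] -> [11, 46]
  Merge: [20, 33] + [11, 46] -> [11, 20, 33, 46]
  Split: [40, 6, 29, 45] -> [40, 6] and [29, 45]
    Split: [40, 6] -> [40] and [6]
    Merge: [40] + [6] -> [6, 40]
    Split: [29, 45] -> [29] and [45]
    Merge: [29] + [45] -> [29, 45]
  Merge: [6, 40] + [29, 45] -> [6, 29, 40, 45]
Merge: [11, 20, 33, 46] + [6, 29, 40, 45] -> [6, 11, 20, 29, 33, 40, 45, 46]

Final sorted array: [6, 11, 20, 29, 33, 40, 45, 46]

The merge sort proceeds by recursively splitting the array and merging sorted halves.
After all merges, the sorted array is [6, 11, 20, 29, 33, 40, 45, 46].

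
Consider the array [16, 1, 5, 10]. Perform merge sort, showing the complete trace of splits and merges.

Merge sort trace:

Split: [16, 1, 5, 10] -> [16, 1] and [5, 10]
  Split: [16, 1] -> [16] and [1]
  Merge: [16] + [1] -> [1, 16]
  Split: [5, 10] -> [5] and [10]
  Merge: [5] + [10] -> [5, 10]
Merge: [1, 16] + [5, 10] -> [1, 5, 10, 16]

Final sorted array: [1, 5, 10, 16]

The merge sort proceeds by recursively splitting the array and merging sorted halves.
After all merges, the sorted array is [1, 5, 10, 16].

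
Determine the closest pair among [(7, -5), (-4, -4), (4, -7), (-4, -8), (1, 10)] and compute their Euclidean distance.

Computing all pairwise distances among 5 points:

d((7, -5), (-4, -4)) = 11.0454
d((7, -5), (4, -7)) = 3.6056 <-- minimum
d((7, -5), (-4, -8)) = 11.4018
d((7, -5), (1, 10)) = 16.1555
d((-4, -4), (4, -7)) = 8.544
d((-4, -4), (-4, -8)) = 4.0
d((-4, -4), (1, 10)) = 14.8661
d((4, -7), (-4, -8)) = 8.0623
d((4, -7), (1, 10)) = 17.2627
d((-4, -8), (1, 10)) = 18.6815

Closest pair: (7, -5) and (4, -7) with distance 3.6056

The closest pair is (7, -5) and (4, -7) with Euclidean distance 3.6056. For 5 points, brute-force pairwise comparison is shown above. For large n, the divide-and-conquer algorithm (sort by x, recurse on halves, check the dividing strip) achieves O(n log n).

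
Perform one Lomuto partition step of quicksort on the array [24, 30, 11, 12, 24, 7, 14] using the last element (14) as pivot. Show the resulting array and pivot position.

Lomuto partition with pivot = 14:

Initial array: [24, 30, 11, 12, 24, 7, 14]

arr[0]=24 > 14: no swap
arr[1]=30 > 14: no swap
arr[2]=11 <= 14: swap with position 0, array becomes [11, 30, 24, 12, 24, 7, 14]
arr[3]=12 <= 14: swap with position 1, array becomes [11, 12, 24, 30, 24, 7, 14]
arr[4]=24 > 14: no swap
arr[5]=7 <= 14: swap with position 2, array becomes [11, 12, 7, 30, 24, 24, 14]

Place pivot at position 3: [11, 12, 7, 14, 24, 24, 30]
Pivot position: 3

After partitioning with pivot 14, the array becomes [11, 12, 7, 14, 24, 24, 30]. The pivot is placed at index 3. All elements to the left of the pivot are <= 14, and all elements to the right are > 14.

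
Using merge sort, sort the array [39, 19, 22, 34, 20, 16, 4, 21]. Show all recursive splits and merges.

Merge sort trace:

Split: [39, 19, 22, 34, 20, 16, 4, 21] -> [39, 19, 22, 34] and [20, 16, 4, 21]
  Split: [39, 19, 22, 34] -> [39, 19] and [22, 34]
    Split: [39, 19] -> [39] and [19]
    Merge: [39] + [19] -> [19, 39]
    Split: [22, 34] -> [22] and [34]
    Merge: [22] + [34] -> [22, 34]
  Merge: [19, 39] + [22, 34] -> [19, 22, 34, 39]
  Split: [20, 16, 4, 21] -> [20, 16] and [4, 21]
    Split: [20, 16] -> [20] and [16]
    Merge: [20] + [16] -> [16, 20]
    Split: [4, 21] -> [4] and [21]
    Merge: [4] + [21] -> [4, 21]
  Merge: [16, 20] + [4, 21] -> [4, 16, 20, 21]
Merge: [19, 22, 34, 39] + [4, 16, 20, 21] -> [4, 16, 19, 20, 21, 22, 34, 39]

Final sorted array: [4, 16, 19, 20, 21, 22, 34, 39]

The merge sort proceeds by recursively splitting the array and merging sorted halves.
After all merges, the sorted array is [4, 16, 19, 20, 21, 22, 34, 39].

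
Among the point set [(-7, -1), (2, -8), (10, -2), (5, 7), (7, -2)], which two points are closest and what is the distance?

Computing all pairwise distances among 5 points:

d((-7, -1), (2, -8)) = 11.4018
d((-7, -1), (10, -2)) = 17.0294
d((-7, -1), (5, 7)) = 14.4222
d((-7, -1), (7, -2)) = 14.0357
d((2, -8), (10, -2)) = 10.0
d((2, -8), (5, 7)) = 15.2971
d((2, -8), (7, -2)) = 7.8102
d((10, -2), (5, 7)) = 10.2956
d((10, -2), (7, -2)) = 3.0 <-- minimum
d((5, 7), (7, -2)) = 9.2195

Closest pair: (10, -2) and (7, -2) with distance 3.0

The closest pair is (10, -2) and (7, -2) with Euclidean distance 3.0. For 5 points, brute-force pairwise comparison is shown above. For large n, the divide-and-conquer algorithm (sort by x, recurse on halves, check the dividing strip) achieves O(n log n).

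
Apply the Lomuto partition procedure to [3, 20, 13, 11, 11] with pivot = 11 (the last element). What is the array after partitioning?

Lomuto partition with pivot = 11:

Initial array: [3, 20, 13, 11, 11]

arr[0]=3 <= 11: swap with position 0, array becomes [3, 20, 13, 11, 11]
arr[1]=20 > 11: no swap
arr[2]=13 > 11: no swap
arr[3]=11 <= 11: swap with position 1, array becomes [3, 11, 13, 20, 11]

Place pivot at position 2: [3, 11, 11, 20, 13]
Pivot position: 2

After partitioning with pivot 11, the array becomes [3, 11, 11, 20, 13]. The pivot is placed at index 2. All elements to the left of the pivot are <= 11, and all elements to the right are > 11.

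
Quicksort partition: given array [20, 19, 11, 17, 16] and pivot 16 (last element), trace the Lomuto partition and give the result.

Lomuto partition with pivot = 16:

Initial array: [20, 19, 11, 17, 16]

arr[0]=20 > 16: no swap
arr[1]=19 > 16: no swap
arr[2]=11 <= 16: swap with position 0, array becomes [11, 19, 20, 17, 16]
arr[3]=17 > 16: no swap

Place pivot at position 1: [11, 16, 20, 17, 19]
Pivot position: 1

After partitioning with pivot 16, the array becomes [11, 16, 20, 17, 19]. The pivot is placed at index 1. All elements to the left of the pivot are <= 16, and all elements to the right are > 16.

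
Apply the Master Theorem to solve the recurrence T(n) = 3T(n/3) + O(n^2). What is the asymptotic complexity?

Master Theorem for T(n) = 3T(n/3) + O(n^2):

a = 3, b = 3, c = 2
log_b(a) = log_3(3) = 1.0000

Case 3: c = 2 > log_3(3) = 1.0000
T(n) = O(n^2) = O(n^2)

For T(n) = 3T(n/3) + O(n^2): log_3(3) = 1.0000. This is Case 3 of the Master Theorem (c > log_b(a), work dominated by root), giving O(n^2).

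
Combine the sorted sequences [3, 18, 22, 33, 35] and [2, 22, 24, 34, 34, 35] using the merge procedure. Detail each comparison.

Merging process:

Compare 3 vs 2: take 2 from right. Merged: [2]
Compare 3 vs 22: take 3 from left. Merged: [2, 3]
Compare 18 vs 22: take 18 from left. Merged: [2, 3, 18]
Compare 22 vs 22: take 22 from left. Merged: [2, 3, 18, 22]
Compare 33 vs 22: take 22 from right. Merged: [2, 3, 18, 22, 22]
Compare 33 vs 24: take 24 from right. Merged: [2, 3, 18, 22, 22, 24]
Compare 33 vs 34: take 33 from left. Merged: [2, 3, 18, 22, 22, 24, 33]
Compare 35 vs 34: take 34 from right. Merged: [2, 3, 18, 22, 22, 24, 33, 34]
Compare 35 vs 34: take 34 from right. Merged: [2, 3, 18, 22, 22, 24, 33, 34, 34]
Compare 35 vs 35: take 35 from left. Merged: [2, 3, 18, 22, 22, 24, 33, 34, 34, 35]
Append remaining from right: [35]. Merged: [2, 3, 18, 22, 22, 24, 33, 34, 34, 35, 35]

Final merged array: [2, 3, 18, 22, 22, 24, 33, 34, 34, 35, 35]
Total comparisons: 10

The merged array is [2, 3, 18, 22, 22, 24, 33, 34, 34, 35, 35], requiring 10 comparisons. The merge step runs in O(n) time where n is the total number of elements.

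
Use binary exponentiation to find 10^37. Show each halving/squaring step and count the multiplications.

Computing 10^37 by squaring (build up from 10^1; each line after the first costs one multiplication):

10^1 = 10
10^2 = (10^1)^2 = 10^2 = 100
10^4 = (10^2)^2 = 100^2 = 10000
10^8 = (10^4)^2 = 10000^2 = 100000000
10^9 = 10 * 10^8 = 10 * 100000000 = 1000000000
10^18 = (10^9)^2 = 1000000000^2 = 1000000000000000000
10^36 = (10^18)^2 = 1000000000000000000^2 = 1000000000000000000000000000000000000
10^37 = 10 * 10^36 = 10 * 1000000000000000000000000000000000000 = 10000000000000000000000000000000000000

Result: 10000000000000000000000000000000000000
Multiplications needed: 7 (7 lines after 10^1)

10^37 = 10000000000000000000000000000000000000. Using exponentiation by squaring, this requires 7 multiplications. The key idea: if the exponent is even, square the half-power; if odd, multiply by the base once.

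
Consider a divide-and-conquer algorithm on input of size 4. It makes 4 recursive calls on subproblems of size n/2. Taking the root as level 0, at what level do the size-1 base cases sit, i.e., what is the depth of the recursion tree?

For divide and conquer with division factor 2:

Problem sizes at each level:
Level 0: 4
Level 1: 2
Level 2: 1

The root is level 0 and the size-1 base case is level 2 (the tree spans levels 0 through 2, i.e. 3 levels counting the root), so the depth is the number of divisions: log_2(4) = 2

The recursion tree depth is log_2(4) = 2. At each level, the problem size is divided by 2, so it takes 2 divisions to reduce to a base case of size 1. The algorithm makes 4 recursive calls at each level.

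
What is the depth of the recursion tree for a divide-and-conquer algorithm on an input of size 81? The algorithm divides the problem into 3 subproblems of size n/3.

For divide and conquer with division factor 3:

Problem sizes at each level:
Level 0: 81
Level 1: 27
Level 2: 9
Level 3: 3
Level 4: 1

The root is level 0 and the size-1 base case is level 4 (the tree spans levels 0 through 4, i.e. 5 levels counting the root), so the depth is the number of divisions: log_3(81) = 4

The recursion tree depth is log_3(81) = 4. At each level, the problem size is divided by 3, so it takes 4 divisions to reduce to a base case of size 1. The algorithm makes 3 recursive calls at each level.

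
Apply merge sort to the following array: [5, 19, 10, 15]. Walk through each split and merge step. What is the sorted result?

Merge sort trace:

Split: [5, 19, 10, 15] -> [5, 19] and [10, 15]
  Split: [5, 19] -> [5] and [19]
  Merge: [5] + [19] -> [5, 19]
  Split: [10, 15] -> [10] and [15]
  Merge: [10] + [15] -> [10, 15]
Merge: [5, 19] + [10, 15] -> [5, 10, 15, 19]

Final sorted array: [5, 10, 15, 19]

The merge sort proceeds by recursively splitting the array and merging sorted halves.
After all merges, the sorted array is [5, 10, 15, 19].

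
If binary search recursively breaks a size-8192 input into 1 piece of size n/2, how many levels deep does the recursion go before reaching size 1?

For divide and conquer with division factor 2:

Problem sizes at each level:
Level 0: 8192
Level 1: 4096
Level 2: 2048
Level 3: 1024
Level 4: 512
Level 5: 256
Level 6: 128
Level 7: 64
Level 8: 32
Level 9: 16
Level 10: 8
Level 11: 4
Level 12: 2
Level 13: 1

The root is level 0 and the size-1 base case is level 13 (the tree spans levels 0 through 13, i.e. 14 levels counting the root), so the depth is the number of divisions: log_2(8192) = 13

The recursion tree depth is log_2(8192) = 13. At each level, the problem size is divided by 2, so it takes 13 divisions to reduce to a base case of size 1. The algorithm makes 1 recursive call at each level.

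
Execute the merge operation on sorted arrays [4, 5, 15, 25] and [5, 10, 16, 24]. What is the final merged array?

Merging process:

Compare 4 vs 5: take 4 from left. Merged: [4]
Compare 5 vs 5: take 5 from left. Merged: [4, 5]
Compare 15 vs 5: take 5 from right. Merged: [4, 5, 5]
Compare 15 vs 10: take 10 from right. Merged: [4, 5, 5, 10]
Compare 15 vs 16: take 15 from left. Merged: [4, 5, 5, 10, 15]
Compare 25 vs 16: take 16 from right. Merged: [4, 5, 5, 10, 15, 16]
Compare 25 vs 24: take 24 from right. Merged: [4, 5, 5, 10, 15, 16, 24]
Append remaining from left: [25]. Merged: [4, 5, 5, 10, 15, 16, 24, 25]

Final merged array: [4, 5, 5, 10, 15, 16, 24, 25]
Total comparisons: 7

The merged array is [4, 5, 5, 10, 15, 16, 24, 25], requiring 7 comparisons. The merge step runs in O(n) time where n is the total number of elements.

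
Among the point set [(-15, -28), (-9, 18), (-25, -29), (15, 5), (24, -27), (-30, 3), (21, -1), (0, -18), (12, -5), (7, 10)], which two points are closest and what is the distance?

Computing all pairwise distances among 10 points:

d((-15, -28), (-9, 18)) = 46.3897
d((-15, -28), (-25, -29)) = 10.0499
d((-15, -28), (15, 5)) = 44.5982
d((-15, -28), (24, -27)) = 39.0128
d((-15, -28), (-30, 3)) = 34.4384
d((-15, -28), (21, -1)) = 45.0
d((-15, -28), (0, -18)) = 18.0278
d((-15, -28), (12, -5)) = 35.4683
d((-15, -28), (7, 10)) = 43.909
d((-9, 18), (-25, -29)) = 49.6488
d((-9, 18), (15, 5)) = 27.2947
d((-9, 18), (24, -27)) = 55.8032
d((-9, 18), (-30, 3)) = 25.807
d((-9, 18), (21, -1)) = 35.5106
d((-9, 18), (0, -18)) = 37.108
d((-9, 18), (12, -5)) = 31.1448
d((-9, 18), (7, 10)) = 17.8885
d((-25, -29), (15, 5)) = 52.4976
d((-25, -29), (24, -27)) = 49.0408
d((-25, -29), (-30, 3)) = 32.3883
d((-25, -29), (21, -1)) = 53.8516
d((-25, -29), (0, -18)) = 27.313
d((-25, -29), (12, -5)) = 44.1022
d((-25, -29), (7, 10)) = 50.448
d((15, 5), (24, -27)) = 33.2415
d((15, 5), (-30, 3)) = 45.0444
d((15, 5), (21, -1)) = 8.4853 <-- minimum
d((15, 5), (0, -18)) = 27.4591
d((15, 5), (12, -5)) = 10.4403
d((15, 5), (7, 10)) = 9.434
d((24, -27), (-30, 3)) = 61.7738
d((24, -27), (21, -1)) = 26.1725
d((24, -27), (0, -18)) = 25.632
d((24, -27), (12, -5)) = 25.0599
d((24, -27), (7, 10)) = 40.7185
d((-30, 3), (21, -1)) = 51.1566
d((-30, 3), (0, -18)) = 36.6197
d((-30, 3), (12, -5)) = 42.7551
d((-30, 3), (7, 10)) = 37.6563
d((21, -1), (0, -18)) = 27.0185
d((21, -1), (12, -5)) = 9.8489
d((21, -1), (7, 10)) = 17.8045
d((0, -18), (12, -5)) = 17.6918
d((0, -18), (7, 10)) = 28.8617
d((12, -5), (7, 10)) = 15.8114

Closest pair: (15, 5) and (21, -1) with distance 8.4853

The closest pair is (15, 5) and (21, -1) with Euclidean distance 8.4853. For 10 points, brute-force pairwise comparison is shown above. For large n, the divide-and-conquer algorithm (sort by x, recurse on halves, check the dividing strip) achieves O(n log n).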